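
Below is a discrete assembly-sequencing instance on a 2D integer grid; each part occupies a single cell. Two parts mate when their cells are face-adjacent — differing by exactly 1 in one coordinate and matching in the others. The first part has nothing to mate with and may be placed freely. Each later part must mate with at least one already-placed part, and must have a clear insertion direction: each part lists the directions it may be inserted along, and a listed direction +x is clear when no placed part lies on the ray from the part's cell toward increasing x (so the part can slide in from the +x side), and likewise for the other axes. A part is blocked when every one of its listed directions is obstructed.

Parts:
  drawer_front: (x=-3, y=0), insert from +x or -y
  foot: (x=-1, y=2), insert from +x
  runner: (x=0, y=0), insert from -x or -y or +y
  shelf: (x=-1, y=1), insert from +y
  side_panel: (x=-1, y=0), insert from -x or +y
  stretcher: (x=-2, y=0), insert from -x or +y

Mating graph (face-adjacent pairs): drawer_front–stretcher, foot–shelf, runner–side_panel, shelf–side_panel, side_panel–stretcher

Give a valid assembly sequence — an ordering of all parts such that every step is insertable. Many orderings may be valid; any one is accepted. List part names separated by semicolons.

1. drawer_front@(-3, 0) [+x clear] — {drawer_front}
2. stretcher@(-2, 0) [+y clear] — {drawer_front, stretcher}
3. side_panel@(-1, 0) [+y clear] — {drawer_front, side_panel, stretcher}
4. shelf@(-1, 1) [+y clear] — {drawer_front, shelf, side_panel, stretcher}
5. foot@(-1, 2) [+x clear] — {drawer_front, foot, shelf, side_panel, stretcher}
6. runner@(0, 0) [-y clear] — {drawer_front, foot, runner, shelf, side_panel, stretcher}

drawer_front; stretcher; side_panel; shelf; foot; runner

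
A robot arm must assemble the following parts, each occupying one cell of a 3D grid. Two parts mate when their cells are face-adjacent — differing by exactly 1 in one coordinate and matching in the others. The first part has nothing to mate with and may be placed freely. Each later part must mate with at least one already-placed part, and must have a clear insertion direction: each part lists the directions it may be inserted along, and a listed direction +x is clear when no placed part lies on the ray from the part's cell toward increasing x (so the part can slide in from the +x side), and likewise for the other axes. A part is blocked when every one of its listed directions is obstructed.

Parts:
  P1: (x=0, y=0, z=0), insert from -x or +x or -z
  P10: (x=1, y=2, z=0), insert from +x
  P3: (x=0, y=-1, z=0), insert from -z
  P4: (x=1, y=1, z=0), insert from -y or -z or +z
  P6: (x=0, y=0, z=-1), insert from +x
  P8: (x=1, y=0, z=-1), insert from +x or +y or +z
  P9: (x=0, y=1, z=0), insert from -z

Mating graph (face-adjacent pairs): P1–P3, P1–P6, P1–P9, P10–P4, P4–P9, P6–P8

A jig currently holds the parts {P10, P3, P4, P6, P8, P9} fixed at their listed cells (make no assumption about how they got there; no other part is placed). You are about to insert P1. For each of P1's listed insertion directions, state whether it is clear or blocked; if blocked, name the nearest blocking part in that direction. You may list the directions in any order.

+x: clear; -x: clear; -z: blocked by P6

-x: ray from P1(0, 0, 0) has no placed part ⇒ clear
+x: ray from P1(0, 0, 0) has no placed part ⇒ clear
-z: nearest on ray is P6@(0, 0, -1) ⇒ blocked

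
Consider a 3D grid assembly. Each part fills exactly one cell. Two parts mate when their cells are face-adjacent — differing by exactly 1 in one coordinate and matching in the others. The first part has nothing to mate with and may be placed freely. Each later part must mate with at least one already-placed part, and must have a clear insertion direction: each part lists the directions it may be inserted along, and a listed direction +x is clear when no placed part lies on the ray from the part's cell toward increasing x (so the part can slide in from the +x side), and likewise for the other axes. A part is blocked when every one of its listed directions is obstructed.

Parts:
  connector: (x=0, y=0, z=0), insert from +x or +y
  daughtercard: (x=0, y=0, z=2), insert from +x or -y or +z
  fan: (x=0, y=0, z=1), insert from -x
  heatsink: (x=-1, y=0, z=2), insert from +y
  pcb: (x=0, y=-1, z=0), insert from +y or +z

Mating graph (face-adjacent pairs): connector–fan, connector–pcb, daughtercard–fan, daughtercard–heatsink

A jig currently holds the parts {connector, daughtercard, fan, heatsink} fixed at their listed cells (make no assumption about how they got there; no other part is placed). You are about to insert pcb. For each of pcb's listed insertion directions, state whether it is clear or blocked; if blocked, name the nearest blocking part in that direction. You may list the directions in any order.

+y: nearest on ray is connector@(0, 0, 0) ⇒ blocked
+z: ray from pcb(0, -1, 0) has no placed part ⇒ clear

+y: blocked by connector; +z: clear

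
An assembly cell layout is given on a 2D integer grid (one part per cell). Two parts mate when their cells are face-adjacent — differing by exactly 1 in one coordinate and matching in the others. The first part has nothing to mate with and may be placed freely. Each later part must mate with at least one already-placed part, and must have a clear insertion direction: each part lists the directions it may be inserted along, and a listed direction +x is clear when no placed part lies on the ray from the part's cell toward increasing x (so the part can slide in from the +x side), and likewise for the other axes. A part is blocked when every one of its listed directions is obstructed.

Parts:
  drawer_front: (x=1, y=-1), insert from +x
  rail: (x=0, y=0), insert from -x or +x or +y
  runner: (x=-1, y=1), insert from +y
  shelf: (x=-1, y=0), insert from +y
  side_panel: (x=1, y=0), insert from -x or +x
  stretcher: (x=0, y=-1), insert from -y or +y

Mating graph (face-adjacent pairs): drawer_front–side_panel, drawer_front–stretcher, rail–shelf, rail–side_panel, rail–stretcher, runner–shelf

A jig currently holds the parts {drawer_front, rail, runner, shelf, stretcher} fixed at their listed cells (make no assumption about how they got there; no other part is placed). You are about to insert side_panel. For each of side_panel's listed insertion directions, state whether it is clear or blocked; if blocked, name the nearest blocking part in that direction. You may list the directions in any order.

+x: clear; -x: blocked by rail

-x: nearest on ray is rail@(0, 0) ⇒ blocked
+x: ray from side_panel(1, 0) has no placed part ⇒ clear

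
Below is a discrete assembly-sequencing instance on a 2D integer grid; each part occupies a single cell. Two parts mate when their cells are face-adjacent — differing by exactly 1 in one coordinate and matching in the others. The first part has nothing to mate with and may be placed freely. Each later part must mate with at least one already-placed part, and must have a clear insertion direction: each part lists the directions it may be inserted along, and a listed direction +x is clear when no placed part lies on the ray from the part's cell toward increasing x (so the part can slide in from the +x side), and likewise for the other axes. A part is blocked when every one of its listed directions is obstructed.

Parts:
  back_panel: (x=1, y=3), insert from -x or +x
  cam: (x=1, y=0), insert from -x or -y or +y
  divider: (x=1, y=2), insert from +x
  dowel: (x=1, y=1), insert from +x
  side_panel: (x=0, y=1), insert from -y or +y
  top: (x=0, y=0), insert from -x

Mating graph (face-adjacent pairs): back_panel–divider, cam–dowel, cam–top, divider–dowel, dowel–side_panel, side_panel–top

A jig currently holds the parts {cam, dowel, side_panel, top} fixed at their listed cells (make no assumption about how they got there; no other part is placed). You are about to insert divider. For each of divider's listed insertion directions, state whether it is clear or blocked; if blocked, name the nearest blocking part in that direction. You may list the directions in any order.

+x: clear

+x: ray from divider(1, 2) has no placed part ⇒ clear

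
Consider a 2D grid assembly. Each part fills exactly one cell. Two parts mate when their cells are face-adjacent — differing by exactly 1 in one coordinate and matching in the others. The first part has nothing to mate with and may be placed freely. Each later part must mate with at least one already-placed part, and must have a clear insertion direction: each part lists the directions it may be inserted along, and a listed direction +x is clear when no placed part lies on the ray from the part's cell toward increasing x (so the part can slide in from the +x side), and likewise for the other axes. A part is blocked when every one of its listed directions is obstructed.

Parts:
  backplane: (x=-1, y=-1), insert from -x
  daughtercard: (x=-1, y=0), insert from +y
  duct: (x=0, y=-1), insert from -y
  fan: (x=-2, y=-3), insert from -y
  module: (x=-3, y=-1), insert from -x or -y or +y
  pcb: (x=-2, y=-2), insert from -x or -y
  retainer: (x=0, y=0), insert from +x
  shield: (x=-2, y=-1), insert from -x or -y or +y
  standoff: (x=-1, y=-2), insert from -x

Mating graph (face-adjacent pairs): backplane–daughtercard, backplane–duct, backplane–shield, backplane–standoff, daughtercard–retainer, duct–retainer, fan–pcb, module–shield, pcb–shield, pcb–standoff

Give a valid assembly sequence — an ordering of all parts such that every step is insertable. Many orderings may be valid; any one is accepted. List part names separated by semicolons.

duct; retainer; backplane; standoff; pcb; fan; daughtercard; shield; module

1. duct@(0, -1) [-y clear] — {duct}
2. retainer@(0, 0) [+x clear] — {duct, retainer}
3. backplane@(-1, -1) [-x clear] — {backplane, duct, retainer}
4. standoff@(-1, -2) [-x clear] — {backplane, duct, retainer, standoff}
5. pcb@(-2, -2) [-x clear] — {backplane, duct, pcb, retainer, standoff}
6. fan@(-2, -3) [-y clear] — {backplane, duct, fan, pcb, retainer, standoff}
7. daughtercard@(-1, 0) [+y clear] — {backplane, daughtercard, duct, fan, pcb, retainer, standoff}
8. shield@(-2, -1) [-x clear] — {backplane, daughtercard, duct, fan, pcb, retainer, shield, standoff}
9. module@(-3, -1) [-x clear] — {backplane, daughtercard, duct, fan, module, pcb, retainer, shield, standoff}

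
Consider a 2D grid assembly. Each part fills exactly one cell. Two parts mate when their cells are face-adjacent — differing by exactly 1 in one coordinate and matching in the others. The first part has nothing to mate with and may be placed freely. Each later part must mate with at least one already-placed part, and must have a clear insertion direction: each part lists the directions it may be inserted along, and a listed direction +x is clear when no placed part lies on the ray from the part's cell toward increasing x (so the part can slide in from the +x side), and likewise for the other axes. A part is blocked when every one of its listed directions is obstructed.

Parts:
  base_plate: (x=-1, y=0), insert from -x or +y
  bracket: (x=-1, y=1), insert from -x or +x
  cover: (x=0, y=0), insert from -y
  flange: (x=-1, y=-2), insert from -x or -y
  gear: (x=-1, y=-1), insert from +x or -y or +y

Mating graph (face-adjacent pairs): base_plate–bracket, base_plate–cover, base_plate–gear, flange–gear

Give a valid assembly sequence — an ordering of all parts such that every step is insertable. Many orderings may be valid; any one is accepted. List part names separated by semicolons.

flange; gear; base_plate; cover; bracket

1. flange@(-1, -2) [-x clear] — {flange}
2. gear@(-1, -1) [+x clear] — {flange, gear}
3. base_plate@(-1, 0) [-x clear] — {base_plate, flange, gear}
4. cover@(0, 0) [-y clear] — {base_plate, cover, flange, gear}
5. bracket@(-1, 1) [-x clear] — {base_plate, bracket, cover, flange, gear}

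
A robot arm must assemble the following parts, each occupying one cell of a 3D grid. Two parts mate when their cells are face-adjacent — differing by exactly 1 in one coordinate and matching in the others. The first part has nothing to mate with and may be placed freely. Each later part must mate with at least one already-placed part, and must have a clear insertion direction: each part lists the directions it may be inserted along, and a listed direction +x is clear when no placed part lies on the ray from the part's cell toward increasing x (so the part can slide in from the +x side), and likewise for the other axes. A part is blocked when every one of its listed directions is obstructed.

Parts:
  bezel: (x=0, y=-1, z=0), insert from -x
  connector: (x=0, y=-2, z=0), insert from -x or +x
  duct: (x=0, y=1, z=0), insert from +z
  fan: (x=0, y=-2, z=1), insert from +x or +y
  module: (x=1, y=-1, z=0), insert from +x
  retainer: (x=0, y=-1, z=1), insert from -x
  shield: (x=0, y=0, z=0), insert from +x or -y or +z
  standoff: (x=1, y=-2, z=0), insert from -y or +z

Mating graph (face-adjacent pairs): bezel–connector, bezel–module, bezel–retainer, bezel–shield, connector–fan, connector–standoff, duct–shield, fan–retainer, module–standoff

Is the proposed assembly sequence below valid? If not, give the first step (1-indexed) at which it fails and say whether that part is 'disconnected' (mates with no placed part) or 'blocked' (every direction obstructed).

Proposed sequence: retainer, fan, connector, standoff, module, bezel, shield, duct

Valid

1. retainer@(0, -1, 1) [-x clear] — {retainer}
2. fan@(0, -2, 1) [+x clear] — {fan, retainer}
3. connector@(0, -2, 0) [-x clear] — {connector, fan, retainer}
4. standoff@(1, -2, 0) [-y clear] — {connector, fan, retainer, standoff}
5. module@(1, -1, 0) [+x clear] — {connector, fan, module, retainer, standoff}
6. bezel@(0, -1, 0) [-x clear] — {bezel, connector, fan, module, retainer, standoff}
7. shield@(0, 0, 0) [+x clear] — {bezel, connector, fan, module, retainer, shield, standoff}
8. duct@(0, 1, 0) [+z clear] — {bezel, connector, duct, fan, module, retainer, shield, standoff}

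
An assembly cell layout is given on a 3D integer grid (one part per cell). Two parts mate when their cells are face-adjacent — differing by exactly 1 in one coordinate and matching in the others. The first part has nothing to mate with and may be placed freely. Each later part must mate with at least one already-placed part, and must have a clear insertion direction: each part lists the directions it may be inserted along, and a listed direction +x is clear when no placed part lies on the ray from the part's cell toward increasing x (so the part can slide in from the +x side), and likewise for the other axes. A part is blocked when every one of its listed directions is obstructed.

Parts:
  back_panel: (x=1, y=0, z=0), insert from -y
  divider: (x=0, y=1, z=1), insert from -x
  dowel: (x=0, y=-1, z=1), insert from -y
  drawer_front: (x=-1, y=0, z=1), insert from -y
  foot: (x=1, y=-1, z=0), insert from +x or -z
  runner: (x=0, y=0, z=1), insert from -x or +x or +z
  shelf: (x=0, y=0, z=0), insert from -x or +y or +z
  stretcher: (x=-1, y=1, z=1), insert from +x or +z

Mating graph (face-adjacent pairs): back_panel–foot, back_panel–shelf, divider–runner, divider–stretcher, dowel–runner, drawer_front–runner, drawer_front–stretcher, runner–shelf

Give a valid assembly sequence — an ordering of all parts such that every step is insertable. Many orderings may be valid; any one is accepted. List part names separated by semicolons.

1. runner@(0, 0, 1) [-x clear] — {runner}
2. drawer_front@(-1, 0, 1) [-y clear] — {drawer_front, runner}
3. shelf@(0, 0, 0) [-x clear] — {drawer_front, runner, shelf}
4. back_panel@(1, 0, 0) [-y clear] — {back_panel, drawer_front, runner, shelf}
5. dowel@(0, -1, 1) [-y clear] — {back_panel, dowel, drawer_front, runner, shelf}
6. divider@(0, 1, 1) [-x clear] — {back_panel, divider, dowel, drawer_front, runner, shelf}
7. stretcher@(-1, 1, 1) [+z clear] — {back_panel, divider, dowel, drawer_front, runner, shelf, stretcher}
8. foot@(1, -1, 0) [+x clear] — {back_panel, divider, dowel, drawer_front, foot, runner, shelf, stretcher}

runner; drawer_front; shelf; back_panel; dowel; divider; stretcher; foot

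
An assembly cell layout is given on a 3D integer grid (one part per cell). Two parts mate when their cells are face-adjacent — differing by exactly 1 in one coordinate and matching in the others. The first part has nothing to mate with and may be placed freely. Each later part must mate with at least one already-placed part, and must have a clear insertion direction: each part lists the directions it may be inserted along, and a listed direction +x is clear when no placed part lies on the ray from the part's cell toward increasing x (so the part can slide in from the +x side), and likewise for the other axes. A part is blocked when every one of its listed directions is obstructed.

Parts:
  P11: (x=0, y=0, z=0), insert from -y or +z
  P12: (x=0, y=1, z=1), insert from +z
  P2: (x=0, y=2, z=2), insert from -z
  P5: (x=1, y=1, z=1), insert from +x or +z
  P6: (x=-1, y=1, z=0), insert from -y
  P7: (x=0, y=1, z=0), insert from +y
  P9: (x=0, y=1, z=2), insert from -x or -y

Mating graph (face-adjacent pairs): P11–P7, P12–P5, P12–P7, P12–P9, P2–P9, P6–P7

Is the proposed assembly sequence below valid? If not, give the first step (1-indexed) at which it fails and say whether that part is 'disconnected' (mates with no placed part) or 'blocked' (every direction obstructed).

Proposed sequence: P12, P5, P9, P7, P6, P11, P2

Valid

1. P12@(0, 1, 1) [+z clear] — {P12}
2. P5@(1, 1, 1) [+x clear] — {P12, P5}
3. P9@(0, 1, 2) [-x clear] — {P12, P5, P9}
4. P7@(0, 1, 0) [+y clear] — {P12, P5, P7, P9}
5. P6@(-1, 1, 0) [-y clear] — {P12, P5, P6, P7, P9}
6. P11@(0, 0, 0) [-y clear] — {P11, P12, P5, P6, P7, P9}
7. P2@(0, 2, 2) [-z clear] — {P11, P12, P2, P5, P6, P7, P9}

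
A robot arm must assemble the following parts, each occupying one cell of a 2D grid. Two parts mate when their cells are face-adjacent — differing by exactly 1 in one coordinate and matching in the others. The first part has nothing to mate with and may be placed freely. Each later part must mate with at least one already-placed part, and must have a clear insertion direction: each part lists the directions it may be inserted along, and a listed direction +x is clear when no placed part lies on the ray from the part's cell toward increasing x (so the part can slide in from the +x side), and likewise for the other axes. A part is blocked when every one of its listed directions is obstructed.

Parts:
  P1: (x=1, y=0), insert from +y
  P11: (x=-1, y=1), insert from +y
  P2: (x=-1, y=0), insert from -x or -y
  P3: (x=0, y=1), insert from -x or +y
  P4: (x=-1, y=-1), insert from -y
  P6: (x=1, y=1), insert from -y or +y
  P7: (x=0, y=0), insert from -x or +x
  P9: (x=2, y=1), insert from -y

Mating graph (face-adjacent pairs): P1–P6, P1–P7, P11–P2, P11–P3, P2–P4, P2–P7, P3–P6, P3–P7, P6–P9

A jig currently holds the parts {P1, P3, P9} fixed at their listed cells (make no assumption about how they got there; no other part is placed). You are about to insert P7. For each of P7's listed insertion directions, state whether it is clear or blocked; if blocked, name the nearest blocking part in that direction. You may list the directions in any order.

+x: blocked by P1; -x: clear

-x: ray from P7(0, 0) has no placed part ⇒ clear
+x: nearest on ray is P1@(1, 0) ⇒ blocked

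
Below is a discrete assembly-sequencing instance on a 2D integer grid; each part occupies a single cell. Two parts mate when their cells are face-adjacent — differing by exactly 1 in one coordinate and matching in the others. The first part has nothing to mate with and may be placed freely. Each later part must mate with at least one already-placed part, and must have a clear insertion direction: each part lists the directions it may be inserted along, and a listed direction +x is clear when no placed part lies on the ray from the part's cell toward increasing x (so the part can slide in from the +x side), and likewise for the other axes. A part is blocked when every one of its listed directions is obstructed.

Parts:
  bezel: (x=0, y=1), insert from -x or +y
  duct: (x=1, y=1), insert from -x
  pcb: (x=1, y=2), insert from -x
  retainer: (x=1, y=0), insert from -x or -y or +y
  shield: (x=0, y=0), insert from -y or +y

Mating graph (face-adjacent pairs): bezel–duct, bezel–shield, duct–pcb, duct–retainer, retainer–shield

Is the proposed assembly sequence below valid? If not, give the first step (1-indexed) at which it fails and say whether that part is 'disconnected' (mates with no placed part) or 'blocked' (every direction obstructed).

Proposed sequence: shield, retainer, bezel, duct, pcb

1. shield@(0, 0) [-y clear] — {shield}
2. retainer@(1, 0) [-y clear] — {retainer, shield}
3. bezel@(0, 1) [-x clear] — {bezel, retainer, shield}
4. duct@(1, 1) — -x all obstructed ⇒ blocked

Invalid at step 4 (blocked)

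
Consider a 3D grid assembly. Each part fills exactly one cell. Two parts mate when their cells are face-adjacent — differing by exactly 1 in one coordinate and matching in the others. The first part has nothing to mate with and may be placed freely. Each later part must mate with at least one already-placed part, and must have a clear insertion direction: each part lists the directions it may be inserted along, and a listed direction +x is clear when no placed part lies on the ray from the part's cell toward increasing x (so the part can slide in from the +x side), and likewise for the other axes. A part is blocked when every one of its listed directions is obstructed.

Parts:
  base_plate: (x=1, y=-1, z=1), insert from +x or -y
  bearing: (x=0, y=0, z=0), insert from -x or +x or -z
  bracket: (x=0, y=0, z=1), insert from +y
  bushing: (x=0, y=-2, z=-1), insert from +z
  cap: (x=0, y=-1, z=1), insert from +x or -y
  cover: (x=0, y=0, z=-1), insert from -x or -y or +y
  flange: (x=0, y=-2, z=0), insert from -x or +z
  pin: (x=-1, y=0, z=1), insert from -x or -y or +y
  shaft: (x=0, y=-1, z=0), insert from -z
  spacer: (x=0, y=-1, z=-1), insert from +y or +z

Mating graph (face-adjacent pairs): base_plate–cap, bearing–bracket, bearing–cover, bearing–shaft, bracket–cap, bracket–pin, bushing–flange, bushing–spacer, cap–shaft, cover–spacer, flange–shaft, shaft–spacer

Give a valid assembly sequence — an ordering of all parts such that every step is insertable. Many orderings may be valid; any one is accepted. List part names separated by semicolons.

1. bearing@(0, 0, 0) [-x clear] — {bearing}
2. shaft@(0, -1, 0) [-z clear] — {bearing, shaft}
3. cap@(0, -1, 1) [+x clear] — {bearing, cap, shaft}
4. spacer@(0, -1, -1) [+y clear] — {bearing, cap, shaft, spacer}
5. cover@(0, 0, -1) [-x clear] — {bearing, cap, cover, shaft, spacer}
6. bracket@(0, 0, 1) [+y clear] — {bearing, bracket, cap, cover, shaft, spacer}
7. pin@(-1, 0, 1) [-x clear] — {bearing, bracket, cap, cover, pin, shaft, spacer}
8. base_plate@(1, -1, 1) [+x clear] — {base_plate, bearing, bracket, cap, cover, pin, shaft, spacer}
9. bushing@(0, -2, -1) [+z clear] — {base_plate, bearing, bracket, bushing, cap, cover, pin, shaft, spacer}
10. flange@(0, -2, 0) [-x clear] — {base_plate, bearing, bracket, bushing, cap, cover, flange, pin, shaft, spacer}

bearing; shaft; cap; spacer; cover; bracket; pin; base_plate; bushing; flange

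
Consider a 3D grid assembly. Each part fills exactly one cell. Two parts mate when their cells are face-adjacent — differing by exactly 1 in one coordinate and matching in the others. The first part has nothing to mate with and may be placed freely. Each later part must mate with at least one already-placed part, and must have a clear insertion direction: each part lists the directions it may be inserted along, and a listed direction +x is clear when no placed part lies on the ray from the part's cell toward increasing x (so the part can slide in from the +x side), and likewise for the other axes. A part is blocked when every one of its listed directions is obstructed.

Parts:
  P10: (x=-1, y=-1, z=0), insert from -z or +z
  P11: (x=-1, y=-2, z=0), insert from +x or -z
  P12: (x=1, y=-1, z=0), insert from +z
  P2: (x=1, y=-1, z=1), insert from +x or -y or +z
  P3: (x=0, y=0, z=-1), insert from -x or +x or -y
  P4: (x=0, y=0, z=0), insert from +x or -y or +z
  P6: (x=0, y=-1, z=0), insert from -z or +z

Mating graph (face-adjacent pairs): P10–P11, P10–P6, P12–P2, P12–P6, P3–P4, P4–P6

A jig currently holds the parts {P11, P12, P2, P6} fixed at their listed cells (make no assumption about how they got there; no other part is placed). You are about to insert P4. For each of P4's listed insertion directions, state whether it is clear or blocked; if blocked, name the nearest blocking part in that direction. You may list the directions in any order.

+x: clear; +z: clear; -y: blocked by P6

+x: ray from P4(0, 0, 0) has no placed part ⇒ clear
-y: nearest on ray is P6@(0, -1, 0) ⇒ blocked
+z: ray from P4(0, 0, 0) has no placed part ⇒ clear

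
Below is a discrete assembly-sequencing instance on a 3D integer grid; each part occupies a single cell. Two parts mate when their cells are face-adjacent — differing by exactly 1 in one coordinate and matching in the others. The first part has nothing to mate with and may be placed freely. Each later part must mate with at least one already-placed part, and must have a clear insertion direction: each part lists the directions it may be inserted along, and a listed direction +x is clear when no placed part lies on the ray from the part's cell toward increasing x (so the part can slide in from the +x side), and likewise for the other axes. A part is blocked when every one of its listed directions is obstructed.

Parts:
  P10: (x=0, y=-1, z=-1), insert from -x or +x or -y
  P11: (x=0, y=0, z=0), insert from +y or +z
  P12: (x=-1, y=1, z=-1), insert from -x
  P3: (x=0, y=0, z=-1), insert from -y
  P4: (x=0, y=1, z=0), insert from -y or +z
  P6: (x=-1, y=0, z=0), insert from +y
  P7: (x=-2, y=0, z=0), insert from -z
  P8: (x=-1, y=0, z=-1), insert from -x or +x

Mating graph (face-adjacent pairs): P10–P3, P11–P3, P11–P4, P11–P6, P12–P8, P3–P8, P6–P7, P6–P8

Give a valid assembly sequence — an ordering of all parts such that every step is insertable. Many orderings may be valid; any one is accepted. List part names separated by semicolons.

P12; P8; P6; P7; P11; P4; P3; P10

1. P12@(-1, 1, -1) [-x clear] — {P12}
2. P8@(-1, 0, -1) [-x clear] — {P12, P8}
3. P6@(-1, 0, 0) [+y clear] — {P12, P6, P8}
4. P7@(-2, 0, 0) [-z clear] — {P12, P6, P7, P8}
5. P11@(0, 0, 0) [+y clear] — {P11, P12, P6, P7, P8}
6. P4@(0, 1, 0) [+z clear] — {P11, P12, P4, P6, P7, P8}
7. P3@(0, 0, -1) [-y clear] — {P11, P12, P3, P4, P6, P7, P8}
8. P10@(0, -1, -1) [-x clear] — {P10, P11, P12, P3, P4, P6, P7, P8}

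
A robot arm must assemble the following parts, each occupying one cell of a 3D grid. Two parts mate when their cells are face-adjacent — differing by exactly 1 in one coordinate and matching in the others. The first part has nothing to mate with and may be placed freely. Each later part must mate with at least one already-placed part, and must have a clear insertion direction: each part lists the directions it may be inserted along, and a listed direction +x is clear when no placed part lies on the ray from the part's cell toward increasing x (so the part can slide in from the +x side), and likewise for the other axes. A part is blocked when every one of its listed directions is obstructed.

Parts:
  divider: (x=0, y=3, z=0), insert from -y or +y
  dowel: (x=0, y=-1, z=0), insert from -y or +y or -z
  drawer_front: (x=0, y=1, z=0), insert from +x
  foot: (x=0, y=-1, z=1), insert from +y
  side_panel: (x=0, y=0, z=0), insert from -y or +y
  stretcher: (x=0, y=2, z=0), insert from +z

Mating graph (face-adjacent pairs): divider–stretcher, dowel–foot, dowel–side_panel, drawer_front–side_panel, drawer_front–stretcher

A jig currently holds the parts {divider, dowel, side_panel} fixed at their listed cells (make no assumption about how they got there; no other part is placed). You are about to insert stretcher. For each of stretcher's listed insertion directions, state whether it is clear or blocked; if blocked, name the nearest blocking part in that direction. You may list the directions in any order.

+z: clear

+z: ray from stretcher(0, 2, 0) has no placed part ⇒ clear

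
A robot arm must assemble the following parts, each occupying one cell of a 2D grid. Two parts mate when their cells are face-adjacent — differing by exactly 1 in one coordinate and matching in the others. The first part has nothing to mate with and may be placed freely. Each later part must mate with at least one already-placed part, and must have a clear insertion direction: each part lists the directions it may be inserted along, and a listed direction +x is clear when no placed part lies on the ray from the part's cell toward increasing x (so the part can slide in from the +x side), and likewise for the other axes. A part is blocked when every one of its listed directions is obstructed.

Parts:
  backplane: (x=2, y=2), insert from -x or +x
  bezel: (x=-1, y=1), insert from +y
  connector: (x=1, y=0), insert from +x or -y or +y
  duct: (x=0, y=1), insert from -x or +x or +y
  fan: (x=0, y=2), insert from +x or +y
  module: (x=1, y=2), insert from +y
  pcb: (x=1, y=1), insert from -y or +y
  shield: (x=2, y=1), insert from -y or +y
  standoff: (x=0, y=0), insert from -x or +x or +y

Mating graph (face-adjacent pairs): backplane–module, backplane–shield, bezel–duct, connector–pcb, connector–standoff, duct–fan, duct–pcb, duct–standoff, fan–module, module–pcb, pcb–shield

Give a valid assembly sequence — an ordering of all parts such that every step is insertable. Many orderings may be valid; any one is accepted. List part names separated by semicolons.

1. fan@(0, 2) [+x clear] — {fan}
2. module@(1, 2) [+y clear] — {fan, module}
3. duct@(0, 1) [-x clear] — {duct, fan, module}
4. standoff@(0, 0) [-x clear] — {duct, fan, module, standoff}
5. pcb@(1, 1) [-y clear] — {duct, fan, module, pcb, standoff}
6. shield@(2, 1) [-y clear] — {duct, fan, module, pcb, shield, standoff}
7. connector@(1, 0) [+x clear] — {connector, duct, fan, module, pcb, shield, standoff}
8. backplane@(2, 2) [+x clear] — {backplane, connector, duct, fan, module, pcb, shield, standoff}
9. bezel@(-1, 1) [+y clear] — {backplane, bezel, connector, duct, fan, module, pcb, shield, standoff}

fan; module; duct; standoff; pcb; shield; connector; backplane; bezel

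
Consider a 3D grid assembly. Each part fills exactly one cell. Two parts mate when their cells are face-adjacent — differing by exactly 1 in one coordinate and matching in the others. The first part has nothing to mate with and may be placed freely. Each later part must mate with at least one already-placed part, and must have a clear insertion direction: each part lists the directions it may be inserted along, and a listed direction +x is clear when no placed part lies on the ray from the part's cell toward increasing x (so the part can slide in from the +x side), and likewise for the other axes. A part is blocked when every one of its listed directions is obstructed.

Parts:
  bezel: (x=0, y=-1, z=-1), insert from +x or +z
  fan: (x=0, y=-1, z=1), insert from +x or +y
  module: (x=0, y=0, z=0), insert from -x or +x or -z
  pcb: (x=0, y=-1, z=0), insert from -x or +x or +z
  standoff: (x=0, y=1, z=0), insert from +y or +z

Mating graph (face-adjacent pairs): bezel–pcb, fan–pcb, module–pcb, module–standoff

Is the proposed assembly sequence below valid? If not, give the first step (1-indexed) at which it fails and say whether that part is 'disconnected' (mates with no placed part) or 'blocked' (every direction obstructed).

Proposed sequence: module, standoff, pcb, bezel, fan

Valid

1. module@(0, 0, 0) [-x clear] — {module}
2. standoff@(0, 1, 0) [+y clear] — {module, standoff}
3. pcb@(0, -1, 0) [-x clear] — {module, pcb, standoff}
4. bezel@(0, -1, -1) [+x clear] — {bezel, module, pcb, standoff}
5. fan@(0, -1, 1) [+x clear] — {bezel, fan, module, pcb, standoff}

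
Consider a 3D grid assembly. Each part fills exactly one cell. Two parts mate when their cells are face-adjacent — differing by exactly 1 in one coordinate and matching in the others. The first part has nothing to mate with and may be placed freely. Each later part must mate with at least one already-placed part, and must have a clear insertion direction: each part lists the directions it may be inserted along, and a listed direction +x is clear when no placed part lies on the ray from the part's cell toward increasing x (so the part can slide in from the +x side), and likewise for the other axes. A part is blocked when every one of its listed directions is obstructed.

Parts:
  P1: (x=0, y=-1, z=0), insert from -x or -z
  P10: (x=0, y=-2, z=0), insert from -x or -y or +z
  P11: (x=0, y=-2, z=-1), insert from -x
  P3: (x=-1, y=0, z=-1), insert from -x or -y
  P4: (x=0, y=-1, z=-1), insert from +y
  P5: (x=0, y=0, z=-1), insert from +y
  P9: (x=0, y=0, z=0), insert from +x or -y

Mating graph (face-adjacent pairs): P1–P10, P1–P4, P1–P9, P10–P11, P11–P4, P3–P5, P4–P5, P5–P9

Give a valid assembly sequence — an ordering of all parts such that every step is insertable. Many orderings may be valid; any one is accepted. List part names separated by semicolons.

P4; P1; P5; P10; P9; P11; P3

1. P4@(0, -1, -1) [+y clear] — {P4}
2. P1@(0, -1, 0) [-x clear] — {P1, P4}
3. P5@(0, 0, -1) [+y clear] — {P1, P4, P5}
4. P10@(0, -2, 0) [-x clear] — {P1, P10, P4, P5}
5. P9@(0, 0, 0) [+x clear] — {P1, P10, P4, P5, P9}
6. P11@(0, -2, -1) [-x clear] — {P1, P10, P11, P4, P5, P9}
7. P3@(-1, 0, -1) [-x clear] — {P1, P10, P11, P3, P4, P5, P9}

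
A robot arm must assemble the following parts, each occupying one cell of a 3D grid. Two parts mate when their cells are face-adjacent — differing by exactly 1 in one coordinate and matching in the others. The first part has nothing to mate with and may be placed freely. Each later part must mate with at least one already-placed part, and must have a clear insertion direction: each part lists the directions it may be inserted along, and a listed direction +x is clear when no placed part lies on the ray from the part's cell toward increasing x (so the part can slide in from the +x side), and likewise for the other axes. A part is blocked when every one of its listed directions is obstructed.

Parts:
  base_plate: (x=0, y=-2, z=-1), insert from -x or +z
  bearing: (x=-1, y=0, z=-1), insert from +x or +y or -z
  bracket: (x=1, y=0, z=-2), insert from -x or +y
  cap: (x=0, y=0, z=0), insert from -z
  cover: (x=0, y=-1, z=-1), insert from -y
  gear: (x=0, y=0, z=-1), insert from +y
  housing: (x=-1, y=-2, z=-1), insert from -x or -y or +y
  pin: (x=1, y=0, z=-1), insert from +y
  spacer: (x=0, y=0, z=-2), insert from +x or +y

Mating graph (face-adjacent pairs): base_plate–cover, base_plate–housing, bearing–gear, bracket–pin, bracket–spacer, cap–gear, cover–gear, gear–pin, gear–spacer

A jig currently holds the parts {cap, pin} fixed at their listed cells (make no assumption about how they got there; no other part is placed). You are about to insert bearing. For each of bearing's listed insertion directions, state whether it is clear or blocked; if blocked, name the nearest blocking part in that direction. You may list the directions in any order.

+x: blocked by pin; +y: clear; -z: clear

+x: nearest on ray is pin@(1, 0, -1) ⇒ blocked
+y: ray from bearing(-1, 0, -1) has no placed part ⇒ clear
-z: ray from bearing(-1, 0, -1) has no placed part ⇒ clear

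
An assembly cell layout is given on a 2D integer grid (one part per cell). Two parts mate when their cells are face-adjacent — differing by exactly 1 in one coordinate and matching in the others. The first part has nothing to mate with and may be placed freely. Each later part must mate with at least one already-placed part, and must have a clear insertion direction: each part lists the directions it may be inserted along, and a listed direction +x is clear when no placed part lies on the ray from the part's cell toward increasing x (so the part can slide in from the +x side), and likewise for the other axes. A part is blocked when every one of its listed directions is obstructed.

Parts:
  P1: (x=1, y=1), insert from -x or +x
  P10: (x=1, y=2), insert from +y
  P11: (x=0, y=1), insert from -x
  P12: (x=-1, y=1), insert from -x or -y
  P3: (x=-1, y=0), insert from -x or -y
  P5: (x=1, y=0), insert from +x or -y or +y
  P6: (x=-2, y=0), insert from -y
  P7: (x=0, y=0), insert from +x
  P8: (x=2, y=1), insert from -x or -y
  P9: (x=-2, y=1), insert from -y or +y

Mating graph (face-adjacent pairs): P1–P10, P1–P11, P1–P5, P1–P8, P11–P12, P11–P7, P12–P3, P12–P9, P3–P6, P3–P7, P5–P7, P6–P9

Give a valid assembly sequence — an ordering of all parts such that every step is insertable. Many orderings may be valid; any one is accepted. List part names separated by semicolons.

1. P3@(-1, 0) [-x clear] — {P3}
2. P6@(-2, 0) [-y clear] — {P3, P6}
3. P7@(0, 0) [+x clear] — {P3, P6, P7}
4. P11@(0, 1) [-x clear] — {P11, P3, P6, P7}
5. P1@(1, 1) [+x clear] — {P1, P11, P3, P6, P7}
6. P8@(2, 1) [-y clear] — {P1, P11, P3, P6, P7, P8}
7. P10@(1, 2) [+y clear] — {P1, P10, P11, P3, P6, P7, P8}
8. P5@(1, 0) [+x clear] — {P1, P10, P11, P3, P5, P6, P7, P8}
9. P12@(-1, 1) [-x clear] — {P1, P10, P11, P12, P3, P5, P6, P7, P8}
10. P9@(-2, 1) [+y clear] — {P1, P10, P11, P12, P3, P5, P6, P7, P8, P9}

P3; P6; P7; P11; P1; P8; P10; P5; P12; P9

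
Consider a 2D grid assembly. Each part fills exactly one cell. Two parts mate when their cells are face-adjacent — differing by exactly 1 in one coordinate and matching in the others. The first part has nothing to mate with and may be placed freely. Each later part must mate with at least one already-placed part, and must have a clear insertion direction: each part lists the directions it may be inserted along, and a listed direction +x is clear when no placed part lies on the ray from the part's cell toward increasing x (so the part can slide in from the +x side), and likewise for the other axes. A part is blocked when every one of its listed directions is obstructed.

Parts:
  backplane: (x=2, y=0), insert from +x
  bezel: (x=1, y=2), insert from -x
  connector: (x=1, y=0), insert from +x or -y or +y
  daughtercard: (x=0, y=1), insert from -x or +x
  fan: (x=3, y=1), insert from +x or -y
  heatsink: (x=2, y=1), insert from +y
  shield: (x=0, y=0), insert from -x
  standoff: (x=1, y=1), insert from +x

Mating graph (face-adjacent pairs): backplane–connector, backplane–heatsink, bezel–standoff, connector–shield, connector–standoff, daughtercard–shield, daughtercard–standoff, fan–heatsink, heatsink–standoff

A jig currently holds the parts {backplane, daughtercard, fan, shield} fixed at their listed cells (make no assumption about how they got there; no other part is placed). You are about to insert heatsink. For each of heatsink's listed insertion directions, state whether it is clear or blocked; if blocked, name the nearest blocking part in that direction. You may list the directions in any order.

+y: ray from heatsink(2, 1) has no placed part ⇒ clear

+y: clear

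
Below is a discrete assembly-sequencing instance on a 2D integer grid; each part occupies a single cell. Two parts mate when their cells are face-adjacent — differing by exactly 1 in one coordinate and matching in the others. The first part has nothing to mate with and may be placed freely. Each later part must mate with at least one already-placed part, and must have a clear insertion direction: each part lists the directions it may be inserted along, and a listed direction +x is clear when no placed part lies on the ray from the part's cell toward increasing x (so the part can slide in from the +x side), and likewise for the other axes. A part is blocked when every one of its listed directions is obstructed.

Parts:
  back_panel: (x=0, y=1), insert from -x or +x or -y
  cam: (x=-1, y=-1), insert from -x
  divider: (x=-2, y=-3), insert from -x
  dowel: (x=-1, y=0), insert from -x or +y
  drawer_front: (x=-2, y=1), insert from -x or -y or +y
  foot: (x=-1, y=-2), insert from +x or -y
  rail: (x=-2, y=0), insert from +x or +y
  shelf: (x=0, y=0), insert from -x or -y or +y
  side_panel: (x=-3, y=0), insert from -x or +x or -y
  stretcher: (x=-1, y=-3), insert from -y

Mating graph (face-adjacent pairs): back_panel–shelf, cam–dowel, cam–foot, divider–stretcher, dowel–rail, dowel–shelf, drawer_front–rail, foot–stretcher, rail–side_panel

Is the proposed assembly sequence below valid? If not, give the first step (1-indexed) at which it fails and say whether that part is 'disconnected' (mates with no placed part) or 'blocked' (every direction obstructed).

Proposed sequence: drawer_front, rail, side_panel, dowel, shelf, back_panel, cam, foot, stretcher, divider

Valid

1. drawer_front@(-2, 1) [-x clear] — {drawer_front}
2. rail@(-2, 0) [+x clear] — {drawer_front, rail}
3. side_panel@(-3, 0) [-x clear] — {drawer_front, rail, side_panel}
4. dowel@(-1, 0) [+y clear] — {dowel, drawer_front, rail, side_panel}
5. shelf@(0, 0) [-y clear] — {dowel, drawer_front, rail, shelf, side_panel}
6. back_panel@(0, 1) [+x clear] — {back_panel, dowel, drawer_front, rail, shelf, side_panel}
7. cam@(-1, -1) [-x clear] — {back_panel, cam, dowel, drawer_front, rail, shelf, side_panel}
8. foot@(-1, -2) [+x clear] — {back_panel, cam, dowel, drawer_front, foot, rail, shelf, side_panel}
9. stretcher@(-1, -3) [-y clear] — {back_panel, cam, dowel, drawer_front, foot, rail, shelf, side_panel, stretcher}
10. divider@(-2, -3) [-x clear] — {back_panel, cam, divider, dowel, drawer_front, foot, rail, shelf, side_panel, stretcher}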